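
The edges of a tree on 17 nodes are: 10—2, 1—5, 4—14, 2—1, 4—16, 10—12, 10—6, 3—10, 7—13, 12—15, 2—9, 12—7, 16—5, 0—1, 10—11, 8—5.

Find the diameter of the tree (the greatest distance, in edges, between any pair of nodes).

Starting from 14, a farthest node is 13 at distance 9.
One longest path: 14-4-16-5-1-2-10-12-7-13.
So the diameter is 9.

9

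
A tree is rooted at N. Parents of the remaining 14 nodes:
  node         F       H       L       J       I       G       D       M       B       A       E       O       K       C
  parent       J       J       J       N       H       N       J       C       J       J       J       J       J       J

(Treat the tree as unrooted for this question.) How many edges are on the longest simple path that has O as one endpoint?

3

Distances from O peak at 3, attained at I (M, G also at distance 3).
O – J – H – I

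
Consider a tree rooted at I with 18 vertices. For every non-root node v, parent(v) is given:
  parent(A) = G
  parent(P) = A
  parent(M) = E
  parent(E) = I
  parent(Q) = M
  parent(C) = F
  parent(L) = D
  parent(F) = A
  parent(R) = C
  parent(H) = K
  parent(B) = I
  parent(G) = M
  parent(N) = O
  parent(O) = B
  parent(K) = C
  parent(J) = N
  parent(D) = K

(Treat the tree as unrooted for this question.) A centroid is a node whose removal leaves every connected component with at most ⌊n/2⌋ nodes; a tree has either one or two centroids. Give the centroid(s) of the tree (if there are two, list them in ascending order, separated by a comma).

A, G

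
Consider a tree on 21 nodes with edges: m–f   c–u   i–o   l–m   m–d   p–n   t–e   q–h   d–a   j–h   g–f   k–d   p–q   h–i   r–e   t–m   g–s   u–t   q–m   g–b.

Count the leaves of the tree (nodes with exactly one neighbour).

The leaves are a, b, c, j, k, l, n, o, r, s.
That is 10 leaves.

10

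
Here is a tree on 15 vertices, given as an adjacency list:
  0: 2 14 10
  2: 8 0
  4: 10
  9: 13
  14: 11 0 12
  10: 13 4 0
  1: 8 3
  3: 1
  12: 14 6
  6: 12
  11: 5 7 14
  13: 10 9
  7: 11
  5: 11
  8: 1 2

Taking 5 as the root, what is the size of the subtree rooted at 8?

3

8's subtree: {8, 1, 3}, size 3.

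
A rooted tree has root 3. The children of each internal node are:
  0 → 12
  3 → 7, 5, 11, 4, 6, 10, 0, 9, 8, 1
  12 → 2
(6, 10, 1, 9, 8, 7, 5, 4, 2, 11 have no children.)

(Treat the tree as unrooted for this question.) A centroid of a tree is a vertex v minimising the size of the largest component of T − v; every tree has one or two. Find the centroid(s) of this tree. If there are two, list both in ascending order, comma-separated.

3

Removing 3 splits the tree into components of sizes 3, 1, 1, 1, 1, 1, 1, 1, 1, 1; the largest is 3 ≤ ⌊13/2⌋ = 6.
Every other node leaves some component of size > 6, so the centroid is unique.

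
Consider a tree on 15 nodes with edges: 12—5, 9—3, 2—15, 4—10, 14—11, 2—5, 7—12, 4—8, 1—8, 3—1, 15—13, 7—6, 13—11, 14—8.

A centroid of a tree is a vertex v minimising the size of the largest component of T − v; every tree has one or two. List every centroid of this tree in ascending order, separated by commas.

Delete 11: the remaining components have sizes 7, 7. Max 7 ≤ 7, so 11 is a centroid.
No neighbour of 11 does as well, so 11 is the unique centroid.

11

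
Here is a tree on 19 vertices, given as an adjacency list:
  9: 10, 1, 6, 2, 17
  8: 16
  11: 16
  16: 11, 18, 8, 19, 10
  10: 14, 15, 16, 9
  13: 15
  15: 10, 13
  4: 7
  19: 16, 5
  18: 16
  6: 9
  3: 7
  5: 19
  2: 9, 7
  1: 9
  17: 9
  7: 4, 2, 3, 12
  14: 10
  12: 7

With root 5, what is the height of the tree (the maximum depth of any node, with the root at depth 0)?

7

The longest root-to-leaf path is 5–19–16–10–9–2–7–4 (7 edges).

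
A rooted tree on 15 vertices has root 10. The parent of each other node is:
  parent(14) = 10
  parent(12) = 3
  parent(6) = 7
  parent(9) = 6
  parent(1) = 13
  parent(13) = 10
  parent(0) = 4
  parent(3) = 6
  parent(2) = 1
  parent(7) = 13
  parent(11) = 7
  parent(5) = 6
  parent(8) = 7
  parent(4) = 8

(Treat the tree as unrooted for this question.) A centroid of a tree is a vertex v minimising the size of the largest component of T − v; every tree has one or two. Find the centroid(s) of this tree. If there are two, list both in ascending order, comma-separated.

7

If 7 is removed the pieces have sizes 5, 5, 3, 1, all ≤ ⌊15/2⌋ = 7.
No neighbour of 7 does as well, so 7 is the unique centroid.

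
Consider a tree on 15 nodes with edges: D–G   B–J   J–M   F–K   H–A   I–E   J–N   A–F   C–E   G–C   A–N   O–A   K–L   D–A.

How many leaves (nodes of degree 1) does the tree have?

Exactly 6 nodes have a single neighbour: B, H, I, L, M, O.

6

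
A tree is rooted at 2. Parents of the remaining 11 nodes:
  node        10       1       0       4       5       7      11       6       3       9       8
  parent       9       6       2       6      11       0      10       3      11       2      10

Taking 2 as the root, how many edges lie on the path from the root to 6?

Climbing from 6 to the root: 6–3–11–10–9–2. That's 5 steps.

5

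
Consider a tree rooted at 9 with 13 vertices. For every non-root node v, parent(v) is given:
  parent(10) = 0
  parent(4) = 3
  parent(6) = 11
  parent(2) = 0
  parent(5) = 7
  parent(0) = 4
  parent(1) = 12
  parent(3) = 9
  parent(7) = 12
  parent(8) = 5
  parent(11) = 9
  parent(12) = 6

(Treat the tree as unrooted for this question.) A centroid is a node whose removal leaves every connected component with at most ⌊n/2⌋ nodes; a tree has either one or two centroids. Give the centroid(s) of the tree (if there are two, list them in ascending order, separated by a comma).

11

Delete 11: the remaining components have sizes 6, 6. Max 6 ≤ 6, so 11 is a centroid.
Every other node leaves some component of size > 6, so the centroid is unique.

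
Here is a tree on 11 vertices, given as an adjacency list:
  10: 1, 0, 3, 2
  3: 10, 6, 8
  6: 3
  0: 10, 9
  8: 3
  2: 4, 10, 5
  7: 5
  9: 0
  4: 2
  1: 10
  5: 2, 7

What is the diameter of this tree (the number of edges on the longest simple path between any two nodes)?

A longest path is 7–5–2–10–3–6, with 5 edges.

5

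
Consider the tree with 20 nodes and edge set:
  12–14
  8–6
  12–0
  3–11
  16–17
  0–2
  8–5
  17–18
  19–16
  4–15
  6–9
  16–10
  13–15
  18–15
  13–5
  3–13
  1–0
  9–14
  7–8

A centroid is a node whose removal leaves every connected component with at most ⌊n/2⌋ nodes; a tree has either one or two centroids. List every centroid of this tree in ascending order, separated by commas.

Removing 13 splits the tree into components of sizes 10, 7, 2; the largest is 10 ≤ ⌊20/2⌋ = 10.
Its neighbour 5 also leaves a largest component of size 10, so both are centroids.

5, 13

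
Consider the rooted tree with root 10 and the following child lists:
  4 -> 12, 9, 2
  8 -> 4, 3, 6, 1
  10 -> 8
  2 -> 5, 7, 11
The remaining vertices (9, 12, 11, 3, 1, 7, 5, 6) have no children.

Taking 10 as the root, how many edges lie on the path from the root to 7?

Path from 10 to 7: 10 → 8 → 4 → 2 → 7, which has 4 edges.

4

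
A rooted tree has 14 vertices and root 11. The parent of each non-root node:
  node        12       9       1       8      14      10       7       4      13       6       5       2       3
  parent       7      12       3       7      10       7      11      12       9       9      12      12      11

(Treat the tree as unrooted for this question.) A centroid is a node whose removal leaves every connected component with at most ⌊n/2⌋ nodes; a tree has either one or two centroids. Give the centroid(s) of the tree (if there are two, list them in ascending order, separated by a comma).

Delete 12: the remaining components have sizes 7, 3, 1, 1, 1. Max 7 ≤ 7, so 12 is a centroid.
7 is adjacent to 12 and is also a centroid (the largest component after removing it is likewise 7).

7, 12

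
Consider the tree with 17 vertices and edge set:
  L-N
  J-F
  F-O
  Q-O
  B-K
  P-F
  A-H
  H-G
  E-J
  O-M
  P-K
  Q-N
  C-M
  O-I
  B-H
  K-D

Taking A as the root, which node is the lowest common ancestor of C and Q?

C's ancestor chain is C, M, O, F, P, K, B, H, A and Q's is Q, O, F, P, K, B, H, A; they first meet at O.

O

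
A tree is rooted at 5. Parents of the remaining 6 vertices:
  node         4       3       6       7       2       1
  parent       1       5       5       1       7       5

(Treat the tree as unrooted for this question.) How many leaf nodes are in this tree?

Degree-1 nodes: 2, 3, 4, 6 — 4 of them.

4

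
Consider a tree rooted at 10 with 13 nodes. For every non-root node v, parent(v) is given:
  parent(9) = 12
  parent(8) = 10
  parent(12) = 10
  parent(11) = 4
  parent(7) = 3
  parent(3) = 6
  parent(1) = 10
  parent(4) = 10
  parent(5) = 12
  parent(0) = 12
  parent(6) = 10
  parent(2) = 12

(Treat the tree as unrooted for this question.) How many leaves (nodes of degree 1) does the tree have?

The leaves are 0, 1, 2, 5, 7, 8, 9, 11.
That is 8 leaves.

8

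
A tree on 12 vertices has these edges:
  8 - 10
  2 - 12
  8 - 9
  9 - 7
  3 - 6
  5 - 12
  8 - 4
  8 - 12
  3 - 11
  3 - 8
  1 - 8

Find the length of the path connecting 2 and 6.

4

Walking from 2: 2 – 12 – 8 – 3 – 6. Length 4.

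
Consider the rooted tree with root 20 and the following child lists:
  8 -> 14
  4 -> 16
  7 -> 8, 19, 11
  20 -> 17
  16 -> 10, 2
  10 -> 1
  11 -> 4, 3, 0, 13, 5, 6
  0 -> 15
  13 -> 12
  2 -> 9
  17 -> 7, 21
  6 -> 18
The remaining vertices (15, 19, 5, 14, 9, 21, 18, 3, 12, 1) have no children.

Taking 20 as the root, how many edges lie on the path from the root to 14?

4

Climbing from 14 to the root: 14–8–7–17–20. That's 4 steps.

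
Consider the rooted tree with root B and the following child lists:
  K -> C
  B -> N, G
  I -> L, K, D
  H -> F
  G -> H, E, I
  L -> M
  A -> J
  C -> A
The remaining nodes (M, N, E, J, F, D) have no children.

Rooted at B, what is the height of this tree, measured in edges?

J sits deepest: B – G – I – K – C – A – J — 6 edges from the root.

6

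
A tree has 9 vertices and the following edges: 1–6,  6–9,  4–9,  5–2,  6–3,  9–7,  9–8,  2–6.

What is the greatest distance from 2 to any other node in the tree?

3

The node farthest from 2 is 7 (8, 4 also at distance 3), via 2-6-9-7 — 3 edges.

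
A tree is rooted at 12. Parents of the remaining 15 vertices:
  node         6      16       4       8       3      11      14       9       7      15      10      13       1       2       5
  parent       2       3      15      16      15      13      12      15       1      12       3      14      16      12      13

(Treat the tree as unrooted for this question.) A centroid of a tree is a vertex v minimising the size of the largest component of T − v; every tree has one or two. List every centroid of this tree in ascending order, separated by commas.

Removing 15 splits the tree into components of sizes 7, 6, 1, 1; the largest is 7 ≤ ⌊16/2⌋ = 8.
No neighbour of 15 does as well, so 15 is the unique centroid.

15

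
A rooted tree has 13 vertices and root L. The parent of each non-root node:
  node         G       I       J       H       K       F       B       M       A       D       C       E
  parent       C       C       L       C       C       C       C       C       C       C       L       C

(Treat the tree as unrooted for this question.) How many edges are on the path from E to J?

3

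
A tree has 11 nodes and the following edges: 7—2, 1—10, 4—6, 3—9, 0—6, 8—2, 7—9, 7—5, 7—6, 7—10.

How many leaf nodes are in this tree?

6

Exactly 6 nodes have a single neighbour: 0, 1, 3, 4, 5, 8.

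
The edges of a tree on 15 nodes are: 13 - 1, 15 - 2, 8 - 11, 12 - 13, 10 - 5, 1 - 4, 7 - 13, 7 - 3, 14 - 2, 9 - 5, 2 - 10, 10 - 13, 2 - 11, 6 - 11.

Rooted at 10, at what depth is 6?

3

Climbing from 6 to the root: 6 – 11 – 2 – 10. That's 3 steps.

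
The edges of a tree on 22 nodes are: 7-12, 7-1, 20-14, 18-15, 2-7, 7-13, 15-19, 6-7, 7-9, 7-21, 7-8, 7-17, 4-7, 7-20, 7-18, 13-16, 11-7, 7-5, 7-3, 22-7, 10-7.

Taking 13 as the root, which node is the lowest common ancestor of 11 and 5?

7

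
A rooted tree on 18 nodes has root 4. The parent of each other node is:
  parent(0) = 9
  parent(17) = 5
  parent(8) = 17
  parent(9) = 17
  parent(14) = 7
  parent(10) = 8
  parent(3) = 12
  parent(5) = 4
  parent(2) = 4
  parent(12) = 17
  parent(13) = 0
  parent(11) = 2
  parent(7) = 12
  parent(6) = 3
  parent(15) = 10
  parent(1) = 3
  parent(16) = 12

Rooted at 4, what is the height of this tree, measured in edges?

1 sits deepest: 4–5–17–12–3–1 — 5 edges from the root.

5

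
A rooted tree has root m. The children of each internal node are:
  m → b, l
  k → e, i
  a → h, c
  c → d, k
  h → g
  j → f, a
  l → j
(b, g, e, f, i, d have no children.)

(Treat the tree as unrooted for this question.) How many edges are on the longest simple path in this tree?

A longest path is e – k – c – a – j – l – m – b, with 7 edges.

7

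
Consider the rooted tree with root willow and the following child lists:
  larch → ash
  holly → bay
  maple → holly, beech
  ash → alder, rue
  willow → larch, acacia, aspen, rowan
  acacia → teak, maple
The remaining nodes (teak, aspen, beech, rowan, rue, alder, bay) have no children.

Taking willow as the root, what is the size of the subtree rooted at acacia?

6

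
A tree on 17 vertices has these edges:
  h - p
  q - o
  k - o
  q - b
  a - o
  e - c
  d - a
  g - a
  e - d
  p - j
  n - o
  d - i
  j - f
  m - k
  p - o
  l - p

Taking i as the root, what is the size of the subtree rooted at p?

5

Descendants of p (including itself): p, h, l, j, f. That's 5.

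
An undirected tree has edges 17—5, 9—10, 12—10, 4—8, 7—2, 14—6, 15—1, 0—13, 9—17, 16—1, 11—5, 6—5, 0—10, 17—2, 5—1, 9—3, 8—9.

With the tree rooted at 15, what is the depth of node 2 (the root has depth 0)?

15–1–5–17–2 — 4 edges.

4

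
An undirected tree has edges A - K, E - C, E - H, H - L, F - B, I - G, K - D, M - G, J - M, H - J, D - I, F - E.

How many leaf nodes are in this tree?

4

Degree-1 nodes: A, B, C, L — 4 of them.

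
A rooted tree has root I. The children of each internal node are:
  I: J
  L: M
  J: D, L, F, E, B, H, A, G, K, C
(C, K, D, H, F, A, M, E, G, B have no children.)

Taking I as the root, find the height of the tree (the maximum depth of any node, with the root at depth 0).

3

A deepest node is M, reached by I–J–L–M.
That path has 3 edges, so the height is 3.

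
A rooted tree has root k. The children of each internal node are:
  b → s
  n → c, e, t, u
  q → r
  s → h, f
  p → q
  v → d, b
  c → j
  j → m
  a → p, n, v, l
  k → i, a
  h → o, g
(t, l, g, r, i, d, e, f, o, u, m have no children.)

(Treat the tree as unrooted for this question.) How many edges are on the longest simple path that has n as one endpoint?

The node farthest from n is g (o also at distance 6), via n – a – v – b – s – h – g — 6 edges.

6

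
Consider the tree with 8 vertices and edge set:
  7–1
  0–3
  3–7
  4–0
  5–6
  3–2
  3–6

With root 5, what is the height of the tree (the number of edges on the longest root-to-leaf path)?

A deepest node is 4, reached by 5 – 6 – 3 – 0 – 4.
That path has 4 edges, so the height is 4.

4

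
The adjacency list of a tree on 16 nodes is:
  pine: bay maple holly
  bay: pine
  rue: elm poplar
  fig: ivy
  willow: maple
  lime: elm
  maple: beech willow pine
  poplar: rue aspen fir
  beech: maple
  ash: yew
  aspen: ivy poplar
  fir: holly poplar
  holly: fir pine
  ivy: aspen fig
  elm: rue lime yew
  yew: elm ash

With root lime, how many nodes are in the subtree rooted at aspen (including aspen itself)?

The subtree rooted at aspen contains: aspen, ivy, fig — 3 nodes.

3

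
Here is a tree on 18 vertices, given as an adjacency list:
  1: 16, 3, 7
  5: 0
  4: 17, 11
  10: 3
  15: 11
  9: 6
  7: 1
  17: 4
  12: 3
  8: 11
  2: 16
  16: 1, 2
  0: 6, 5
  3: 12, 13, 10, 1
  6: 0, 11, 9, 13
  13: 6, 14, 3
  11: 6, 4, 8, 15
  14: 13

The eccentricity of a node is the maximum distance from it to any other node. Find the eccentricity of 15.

7

Distances from 15 peak at 7, attained at 2.
15–11–6–13–3–1–16–2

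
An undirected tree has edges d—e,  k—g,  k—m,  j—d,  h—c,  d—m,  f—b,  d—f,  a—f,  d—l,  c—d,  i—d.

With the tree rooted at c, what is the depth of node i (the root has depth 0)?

2

c → d → i — 2 edges.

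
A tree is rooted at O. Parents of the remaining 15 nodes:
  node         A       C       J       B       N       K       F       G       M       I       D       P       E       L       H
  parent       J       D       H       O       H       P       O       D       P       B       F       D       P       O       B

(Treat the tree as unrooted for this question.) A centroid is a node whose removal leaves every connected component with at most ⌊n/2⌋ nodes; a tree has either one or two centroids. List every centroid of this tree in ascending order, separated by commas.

F, O

If O is removed the pieces have sizes 8, 6, 1, all ≤ ⌊16/2⌋ = 8.
F is adjacent to O and is also a centroid (the largest component after removing it is likewise 8).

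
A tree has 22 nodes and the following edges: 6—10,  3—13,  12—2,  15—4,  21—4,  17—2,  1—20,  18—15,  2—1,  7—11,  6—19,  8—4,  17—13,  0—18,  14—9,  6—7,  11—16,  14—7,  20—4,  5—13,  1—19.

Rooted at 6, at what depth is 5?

6

Path from 6 to 5: 6 → 19 → 1 → 2 → 17 → 13 → 5, which has 6 edges.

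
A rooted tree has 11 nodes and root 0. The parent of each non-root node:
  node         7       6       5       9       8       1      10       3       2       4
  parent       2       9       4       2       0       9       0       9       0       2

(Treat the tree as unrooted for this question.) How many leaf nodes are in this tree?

7

Exactly 7 nodes have a single neighbour: 1, 3, 5, 6, 7, 8, 10.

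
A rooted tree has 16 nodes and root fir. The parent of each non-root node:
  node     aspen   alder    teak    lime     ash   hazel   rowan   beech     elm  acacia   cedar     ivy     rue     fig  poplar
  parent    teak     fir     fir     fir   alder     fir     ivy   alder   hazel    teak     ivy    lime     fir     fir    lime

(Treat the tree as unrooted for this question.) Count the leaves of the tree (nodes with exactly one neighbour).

10

The leaves are acacia, ash, aspen, beech, cedar, elm, fig, poplar, rowan, rue.
That is 10 leaves.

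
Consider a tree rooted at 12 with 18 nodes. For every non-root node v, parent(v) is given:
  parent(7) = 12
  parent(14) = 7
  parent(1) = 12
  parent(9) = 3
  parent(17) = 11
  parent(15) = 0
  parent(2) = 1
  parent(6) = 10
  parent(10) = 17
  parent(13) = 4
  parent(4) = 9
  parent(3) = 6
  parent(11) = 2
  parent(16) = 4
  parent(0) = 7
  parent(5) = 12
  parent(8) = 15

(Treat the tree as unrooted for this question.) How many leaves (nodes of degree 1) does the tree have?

Degree-1 nodes: 5, 8, 13, 14, 16 — 5 of them.

5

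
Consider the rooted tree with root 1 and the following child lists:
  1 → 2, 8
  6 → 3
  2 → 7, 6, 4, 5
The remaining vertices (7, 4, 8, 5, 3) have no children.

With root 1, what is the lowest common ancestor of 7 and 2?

Path 7→root: 7 2 1; path 2→root: 2 1.
First common node: 2.

2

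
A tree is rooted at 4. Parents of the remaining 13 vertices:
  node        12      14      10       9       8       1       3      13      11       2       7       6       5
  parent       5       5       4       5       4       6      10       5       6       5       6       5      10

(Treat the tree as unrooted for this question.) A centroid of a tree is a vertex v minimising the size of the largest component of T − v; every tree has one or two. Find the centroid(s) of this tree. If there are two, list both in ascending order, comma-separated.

5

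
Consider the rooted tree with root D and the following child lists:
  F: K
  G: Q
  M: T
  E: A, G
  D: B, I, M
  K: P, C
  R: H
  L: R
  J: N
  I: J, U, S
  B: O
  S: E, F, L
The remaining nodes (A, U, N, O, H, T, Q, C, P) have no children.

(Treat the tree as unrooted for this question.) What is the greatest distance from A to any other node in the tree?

6

A farthest node from A is T (O also at distance 6).
The path A-E-S-I-D-M-T has 6 edges.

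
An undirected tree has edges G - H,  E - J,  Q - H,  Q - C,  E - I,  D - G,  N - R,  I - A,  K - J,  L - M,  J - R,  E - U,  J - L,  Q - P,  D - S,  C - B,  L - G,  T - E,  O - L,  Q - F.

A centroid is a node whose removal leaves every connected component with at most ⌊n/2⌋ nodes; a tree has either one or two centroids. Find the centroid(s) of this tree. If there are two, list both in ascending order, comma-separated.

L

Delete L: the remaining components have sizes 9, 9, 1, 1. Max 9 ≤ 10, so L is a centroid.
Every other node leaves some component of size > 10, so the centroid is unique.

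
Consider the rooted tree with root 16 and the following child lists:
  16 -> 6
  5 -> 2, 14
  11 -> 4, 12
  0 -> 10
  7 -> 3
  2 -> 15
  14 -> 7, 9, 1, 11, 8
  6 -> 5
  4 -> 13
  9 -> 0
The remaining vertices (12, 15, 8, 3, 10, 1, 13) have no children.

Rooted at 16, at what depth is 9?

Path from 16 to 9: 16 → 6 → 5 → 14 → 9, which has 4 edges.

4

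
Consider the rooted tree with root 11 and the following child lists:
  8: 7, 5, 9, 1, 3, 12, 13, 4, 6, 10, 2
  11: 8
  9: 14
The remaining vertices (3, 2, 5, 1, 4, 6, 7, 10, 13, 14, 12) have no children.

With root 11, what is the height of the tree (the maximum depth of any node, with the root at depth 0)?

3

14 sits deepest: 11-8-9-14 — 3 edges from the root.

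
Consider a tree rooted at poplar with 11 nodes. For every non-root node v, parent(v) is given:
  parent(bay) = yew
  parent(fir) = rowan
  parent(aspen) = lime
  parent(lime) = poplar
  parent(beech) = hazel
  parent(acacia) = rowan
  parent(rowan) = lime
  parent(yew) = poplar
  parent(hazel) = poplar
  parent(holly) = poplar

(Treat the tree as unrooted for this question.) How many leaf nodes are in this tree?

6

Exactly 6 nodes have a single neighbour: acacia, aspen, bay, beech, fir, holly.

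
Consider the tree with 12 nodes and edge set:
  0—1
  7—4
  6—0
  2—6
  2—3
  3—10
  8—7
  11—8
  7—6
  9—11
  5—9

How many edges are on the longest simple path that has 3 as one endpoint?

7

A farthest node from 3 is 5.
The path 3–2–6–7–8–11–9–5 has 7 edges.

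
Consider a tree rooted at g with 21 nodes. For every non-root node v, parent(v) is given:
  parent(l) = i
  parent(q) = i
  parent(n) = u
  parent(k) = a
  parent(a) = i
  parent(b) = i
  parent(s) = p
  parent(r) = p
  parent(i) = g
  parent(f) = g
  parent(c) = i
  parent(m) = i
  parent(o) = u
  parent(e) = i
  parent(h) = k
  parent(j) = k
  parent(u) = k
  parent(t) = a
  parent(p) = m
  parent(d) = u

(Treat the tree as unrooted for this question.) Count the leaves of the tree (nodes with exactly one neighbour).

14

Degree-1 nodes: b, c, d, e, f, h, j, l, n, o, q, r, s, t — 14 of them.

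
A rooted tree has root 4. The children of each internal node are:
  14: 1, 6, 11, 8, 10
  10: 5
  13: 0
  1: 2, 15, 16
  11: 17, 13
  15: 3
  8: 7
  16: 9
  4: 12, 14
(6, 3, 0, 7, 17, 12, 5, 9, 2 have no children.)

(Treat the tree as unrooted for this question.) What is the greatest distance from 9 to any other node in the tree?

6

A farthest node from 9 is 0.
The path 9 – 16 – 1 – 14 – 11 – 13 – 0 has 6 edges.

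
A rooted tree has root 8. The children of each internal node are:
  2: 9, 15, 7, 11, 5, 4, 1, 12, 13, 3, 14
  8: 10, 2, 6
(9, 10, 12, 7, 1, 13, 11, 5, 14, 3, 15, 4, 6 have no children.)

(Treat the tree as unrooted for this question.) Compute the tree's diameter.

3

Starting from 6, a farthest node is 9 at distance 3.
One longest path: 6–8–2–9.
So the diameter is 3.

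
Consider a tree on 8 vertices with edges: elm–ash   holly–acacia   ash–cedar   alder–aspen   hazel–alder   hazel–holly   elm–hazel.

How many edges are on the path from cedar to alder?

The path is cedar - ash - elm - hazel - alder, which has 4 edges.

4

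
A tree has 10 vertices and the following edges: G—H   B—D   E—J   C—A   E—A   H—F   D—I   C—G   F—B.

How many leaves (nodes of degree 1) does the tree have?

Degree-1 nodes: I, J — 2 of them.

2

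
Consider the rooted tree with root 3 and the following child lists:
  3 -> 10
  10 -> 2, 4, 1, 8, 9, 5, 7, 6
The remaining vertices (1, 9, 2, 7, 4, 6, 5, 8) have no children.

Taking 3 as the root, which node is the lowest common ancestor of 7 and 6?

Path 7→root: 7 10 3; path 6→root: 6 10 3.
First common node: 10.

10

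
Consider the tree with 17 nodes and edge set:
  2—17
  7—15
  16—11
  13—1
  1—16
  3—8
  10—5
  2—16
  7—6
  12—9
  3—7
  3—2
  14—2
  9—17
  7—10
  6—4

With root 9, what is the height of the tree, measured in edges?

6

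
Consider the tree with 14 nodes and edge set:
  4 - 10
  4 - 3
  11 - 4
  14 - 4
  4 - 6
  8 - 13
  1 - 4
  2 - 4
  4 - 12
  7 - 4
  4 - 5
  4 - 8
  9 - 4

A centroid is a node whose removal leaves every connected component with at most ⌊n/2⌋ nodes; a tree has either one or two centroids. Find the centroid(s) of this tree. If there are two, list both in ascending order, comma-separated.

If 4 is removed the pieces have sizes 2, 1, 1, 1, 1, 1, 1, 1, 1, 1, 1, 1, all ≤ ⌊14/2⌋ = 7.
No neighbour of 4 does as well, so 4 is the unique centroid.

4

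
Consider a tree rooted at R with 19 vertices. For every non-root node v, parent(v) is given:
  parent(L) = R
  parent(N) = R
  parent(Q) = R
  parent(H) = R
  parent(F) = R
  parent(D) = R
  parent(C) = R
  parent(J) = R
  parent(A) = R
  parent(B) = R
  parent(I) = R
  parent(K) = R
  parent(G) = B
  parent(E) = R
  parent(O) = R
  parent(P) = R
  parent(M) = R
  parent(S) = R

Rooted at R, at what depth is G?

2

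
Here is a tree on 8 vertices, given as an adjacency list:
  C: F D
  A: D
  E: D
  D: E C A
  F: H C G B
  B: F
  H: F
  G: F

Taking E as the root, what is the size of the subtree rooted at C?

5

Descendants of C (including itself): C, F, B, G, H. That's 5.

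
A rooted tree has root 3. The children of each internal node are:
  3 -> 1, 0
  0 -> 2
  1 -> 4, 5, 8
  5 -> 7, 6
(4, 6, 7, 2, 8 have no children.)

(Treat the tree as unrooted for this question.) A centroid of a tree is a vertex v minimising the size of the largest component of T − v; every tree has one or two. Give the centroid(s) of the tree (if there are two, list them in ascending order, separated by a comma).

If 1 is removed the pieces have sizes 3, 3, 1, 1, all ≤ ⌊9/2⌋ = 4.
No neighbour of 1 does as well, so 1 is the unique centroid.

1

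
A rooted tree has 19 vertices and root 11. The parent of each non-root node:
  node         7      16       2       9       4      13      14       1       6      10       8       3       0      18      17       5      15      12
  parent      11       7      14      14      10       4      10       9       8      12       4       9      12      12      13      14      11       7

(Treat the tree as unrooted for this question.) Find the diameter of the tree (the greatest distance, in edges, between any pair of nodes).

Starting from 17, a farthest node is 15 at distance 7.
One longest path: 17–13–4–10–12–7–11–15.
So the diameter is 7.

7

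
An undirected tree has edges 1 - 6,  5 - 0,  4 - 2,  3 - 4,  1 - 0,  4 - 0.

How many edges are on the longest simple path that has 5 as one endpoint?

3

The node farthest from 5 is 3 (2, 6 also at distance 3), via 5–0–4–3 — 3 edges.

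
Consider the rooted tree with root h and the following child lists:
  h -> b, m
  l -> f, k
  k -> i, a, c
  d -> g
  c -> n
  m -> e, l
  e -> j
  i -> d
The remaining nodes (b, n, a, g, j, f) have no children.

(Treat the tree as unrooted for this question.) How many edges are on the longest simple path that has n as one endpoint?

A farthest node from n is b (j also at distance 6).
The path n–c–k–l–m–h–b has 6 edges.

6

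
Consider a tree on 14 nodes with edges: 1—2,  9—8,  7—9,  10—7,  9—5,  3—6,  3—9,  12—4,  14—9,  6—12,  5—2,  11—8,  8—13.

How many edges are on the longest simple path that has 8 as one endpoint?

5

The node farthest from 8 is 4, via 8–9–3–6–12–4 — 5 edges.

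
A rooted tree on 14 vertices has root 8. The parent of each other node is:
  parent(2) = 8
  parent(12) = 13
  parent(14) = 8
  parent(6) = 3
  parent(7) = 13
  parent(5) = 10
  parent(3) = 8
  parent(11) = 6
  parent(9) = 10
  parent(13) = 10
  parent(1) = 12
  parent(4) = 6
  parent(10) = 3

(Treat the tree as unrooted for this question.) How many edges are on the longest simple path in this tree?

Starting from 1, a farthest node is 11 at distance 6.
One longest path: 1 – 12 – 13 – 10 – 3 – 6 – 11.
So the diameter is 6.

6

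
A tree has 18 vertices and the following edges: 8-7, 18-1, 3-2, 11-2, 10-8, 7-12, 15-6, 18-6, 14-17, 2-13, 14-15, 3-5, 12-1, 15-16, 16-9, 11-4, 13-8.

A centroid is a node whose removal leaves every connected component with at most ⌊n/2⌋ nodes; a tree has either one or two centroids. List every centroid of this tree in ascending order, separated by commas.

Delete 12: the remaining components have sizes 9, 8. Max 9 ≤ 9, so 12 is a centroid.
Its neighbour 7 also leaves a largest component of size 9, so both are centroids.

7, 12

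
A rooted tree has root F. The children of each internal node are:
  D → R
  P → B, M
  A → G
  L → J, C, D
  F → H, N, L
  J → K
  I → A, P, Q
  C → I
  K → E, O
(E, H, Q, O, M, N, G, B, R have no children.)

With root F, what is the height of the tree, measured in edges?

The longest root-to-leaf path is F – L – C – I – P – B (5 edges).

5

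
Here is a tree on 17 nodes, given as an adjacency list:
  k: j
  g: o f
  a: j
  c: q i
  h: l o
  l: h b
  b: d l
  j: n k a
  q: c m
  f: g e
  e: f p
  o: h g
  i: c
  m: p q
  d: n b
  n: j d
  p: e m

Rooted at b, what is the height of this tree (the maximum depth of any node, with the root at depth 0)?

11

i sits deepest: b → l → h → o → g → f → e → p → m → q → c → i — 11 edges from the root.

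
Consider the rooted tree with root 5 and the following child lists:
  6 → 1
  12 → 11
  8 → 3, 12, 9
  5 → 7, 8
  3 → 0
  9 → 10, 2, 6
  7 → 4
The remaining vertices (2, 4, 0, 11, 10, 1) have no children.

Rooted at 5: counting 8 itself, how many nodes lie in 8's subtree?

The subtree rooted at 8 contains: 8, 9, 12, 3, 6, 10, 2, 11, 0, 1 — 10 nodes.

10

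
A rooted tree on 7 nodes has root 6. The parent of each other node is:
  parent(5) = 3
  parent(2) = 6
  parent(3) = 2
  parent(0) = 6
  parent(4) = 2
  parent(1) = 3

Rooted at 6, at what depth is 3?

Path from 6 to 3: 6 → 2 → 3, which has 2 edges.

2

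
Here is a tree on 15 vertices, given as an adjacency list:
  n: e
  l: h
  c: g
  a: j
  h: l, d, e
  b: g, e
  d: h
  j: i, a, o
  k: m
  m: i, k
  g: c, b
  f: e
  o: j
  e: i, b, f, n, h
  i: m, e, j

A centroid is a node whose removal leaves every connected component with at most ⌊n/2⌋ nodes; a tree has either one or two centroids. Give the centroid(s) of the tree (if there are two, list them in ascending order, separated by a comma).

Delete e: the remaining components have sizes 6, 3, 3, 1, 1. Max 6 ≤ 7, so e is a centroid.
Every other node leaves some component of size > 7, so the centroid is unique.

e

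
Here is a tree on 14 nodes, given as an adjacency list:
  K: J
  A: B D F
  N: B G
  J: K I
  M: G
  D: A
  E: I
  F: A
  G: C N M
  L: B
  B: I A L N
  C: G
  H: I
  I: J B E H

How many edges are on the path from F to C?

5

The path is F–A–B–N–G–C, which has 5 edges.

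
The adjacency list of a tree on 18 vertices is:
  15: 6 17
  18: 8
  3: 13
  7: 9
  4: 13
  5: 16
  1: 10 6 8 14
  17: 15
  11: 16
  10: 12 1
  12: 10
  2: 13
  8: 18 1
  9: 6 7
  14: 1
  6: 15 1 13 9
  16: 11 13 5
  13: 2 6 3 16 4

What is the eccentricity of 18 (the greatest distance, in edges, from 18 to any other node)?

A farthest node from 18 is 5 (11 also at distance 6).
The path 18–8–1–6–13–16–5 has 6 edges.

6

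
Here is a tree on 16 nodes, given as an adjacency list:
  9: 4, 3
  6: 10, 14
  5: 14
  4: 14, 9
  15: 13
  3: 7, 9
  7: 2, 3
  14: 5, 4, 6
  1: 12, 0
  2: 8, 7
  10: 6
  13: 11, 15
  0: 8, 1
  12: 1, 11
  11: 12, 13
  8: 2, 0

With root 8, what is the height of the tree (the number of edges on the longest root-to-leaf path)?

8

10 sits deepest: 8–2–7–3–9–4–14–6–10 — 8 edges from the root.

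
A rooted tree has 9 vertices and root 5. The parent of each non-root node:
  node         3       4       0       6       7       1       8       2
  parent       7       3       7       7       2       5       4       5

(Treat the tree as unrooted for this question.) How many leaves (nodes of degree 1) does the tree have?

Degree-1 nodes: 0, 1, 6, 8 — 4 of them.

4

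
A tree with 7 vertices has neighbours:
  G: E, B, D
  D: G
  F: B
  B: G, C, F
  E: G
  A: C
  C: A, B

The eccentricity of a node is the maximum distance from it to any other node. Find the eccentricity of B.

2

A farthest node from B is D (E, A also at distance 2).
The path B–G–D has 2 edges.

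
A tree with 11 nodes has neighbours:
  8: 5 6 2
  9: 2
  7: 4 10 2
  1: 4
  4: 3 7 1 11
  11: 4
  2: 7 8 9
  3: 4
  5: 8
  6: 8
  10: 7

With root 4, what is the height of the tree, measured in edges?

4

6 sits deepest: 4–7–2–8–6 — 4 edges from the root.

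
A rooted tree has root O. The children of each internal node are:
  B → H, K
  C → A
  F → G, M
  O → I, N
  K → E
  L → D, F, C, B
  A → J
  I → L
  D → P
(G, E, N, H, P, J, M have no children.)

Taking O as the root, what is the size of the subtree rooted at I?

14

Descendants of I (including itself): I, L, C, D, B, F, A, P, K, H, G, M, J, E. That's 14.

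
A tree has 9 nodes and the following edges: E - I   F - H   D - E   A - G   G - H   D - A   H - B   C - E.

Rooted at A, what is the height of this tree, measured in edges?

The longest root-to-leaf path is A – D – E – I (3 edges).

3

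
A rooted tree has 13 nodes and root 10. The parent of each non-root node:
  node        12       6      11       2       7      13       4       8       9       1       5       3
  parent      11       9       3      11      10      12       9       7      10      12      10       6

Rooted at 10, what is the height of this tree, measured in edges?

6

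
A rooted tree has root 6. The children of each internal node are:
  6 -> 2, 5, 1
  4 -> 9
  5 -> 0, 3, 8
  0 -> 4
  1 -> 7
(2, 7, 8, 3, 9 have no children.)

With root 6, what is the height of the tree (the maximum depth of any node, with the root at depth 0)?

4

A deepest node is 9, reached by 6 → 5 → 0 → 4 → 9.
That path has 4 edges, so the height is 4.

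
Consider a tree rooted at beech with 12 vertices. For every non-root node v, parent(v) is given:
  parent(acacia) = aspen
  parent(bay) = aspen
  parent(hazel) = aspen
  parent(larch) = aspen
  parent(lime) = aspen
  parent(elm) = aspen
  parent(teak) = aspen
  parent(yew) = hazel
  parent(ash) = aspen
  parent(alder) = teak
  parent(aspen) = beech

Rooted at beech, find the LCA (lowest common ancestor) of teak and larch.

aspen

Path teak→root: teak aspen beech; path larch→root: larch aspen beech.
First common node: aspen.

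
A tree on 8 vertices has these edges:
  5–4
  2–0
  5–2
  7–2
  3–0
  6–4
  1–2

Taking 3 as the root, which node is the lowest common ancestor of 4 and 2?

2

4's ancestor chain is 4, 5, 2, 0, 3 and 2's is 2, 0, 3; they first meet at 2.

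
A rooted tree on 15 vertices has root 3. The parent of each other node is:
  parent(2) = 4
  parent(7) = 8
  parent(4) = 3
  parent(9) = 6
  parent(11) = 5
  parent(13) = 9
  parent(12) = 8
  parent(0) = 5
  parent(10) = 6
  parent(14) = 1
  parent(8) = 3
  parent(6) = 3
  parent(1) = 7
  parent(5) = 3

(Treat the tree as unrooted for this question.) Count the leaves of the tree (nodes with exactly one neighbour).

7

The leaves are 0, 2, 10, 11, 12, 13, 14.
That is 7 leaves.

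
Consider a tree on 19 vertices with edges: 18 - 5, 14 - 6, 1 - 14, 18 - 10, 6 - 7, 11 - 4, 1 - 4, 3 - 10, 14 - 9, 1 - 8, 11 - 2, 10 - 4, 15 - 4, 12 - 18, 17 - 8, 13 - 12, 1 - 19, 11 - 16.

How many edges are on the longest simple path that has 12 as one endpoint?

7

Distances from 12 peak at 7, attained at 7.
12 – 18 – 10 – 4 – 1 – 14 – 6 – 7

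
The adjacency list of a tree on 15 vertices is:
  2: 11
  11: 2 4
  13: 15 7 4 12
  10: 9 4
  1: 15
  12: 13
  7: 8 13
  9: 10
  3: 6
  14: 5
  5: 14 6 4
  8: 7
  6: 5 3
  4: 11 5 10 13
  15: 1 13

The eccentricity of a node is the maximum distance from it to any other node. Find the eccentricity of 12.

The node farthest from 12 is 3, via 12–13–4–5–6–3 — 5 edges.

5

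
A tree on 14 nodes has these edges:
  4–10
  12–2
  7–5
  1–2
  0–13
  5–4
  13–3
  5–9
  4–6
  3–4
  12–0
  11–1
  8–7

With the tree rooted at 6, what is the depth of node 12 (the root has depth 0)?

Climbing from 12 to the root: 12 – 0 – 13 – 3 – 4 – 6. That's 5 steps.

5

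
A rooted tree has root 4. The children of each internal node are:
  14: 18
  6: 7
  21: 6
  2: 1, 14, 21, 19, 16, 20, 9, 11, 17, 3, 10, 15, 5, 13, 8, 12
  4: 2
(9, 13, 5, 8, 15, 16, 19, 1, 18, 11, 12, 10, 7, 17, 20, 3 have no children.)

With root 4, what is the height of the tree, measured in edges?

7 sits deepest: 4-2-21-6-7 — 4 edges from the root.

4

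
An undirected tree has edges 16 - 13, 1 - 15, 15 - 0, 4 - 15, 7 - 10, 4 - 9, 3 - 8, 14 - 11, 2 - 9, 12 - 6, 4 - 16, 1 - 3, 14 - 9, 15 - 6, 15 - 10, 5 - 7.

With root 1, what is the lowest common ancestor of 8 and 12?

1

8's ancestor chain is 8, 3, 1 and 12's is 12, 6, 15, 1; they first meet at 1.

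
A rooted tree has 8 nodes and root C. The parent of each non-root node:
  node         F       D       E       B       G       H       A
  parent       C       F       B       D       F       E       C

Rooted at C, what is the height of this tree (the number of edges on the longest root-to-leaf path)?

A deepest node is H, reached by C–F–D–B–E–H.
That path has 5 edges, so the height is 5.

5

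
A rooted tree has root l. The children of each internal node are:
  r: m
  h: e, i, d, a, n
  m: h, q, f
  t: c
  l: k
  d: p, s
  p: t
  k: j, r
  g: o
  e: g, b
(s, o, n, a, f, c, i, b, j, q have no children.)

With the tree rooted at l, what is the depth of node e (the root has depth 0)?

5

Climbing from e to the root: e–h–m–r–k–l. That's 5 steps.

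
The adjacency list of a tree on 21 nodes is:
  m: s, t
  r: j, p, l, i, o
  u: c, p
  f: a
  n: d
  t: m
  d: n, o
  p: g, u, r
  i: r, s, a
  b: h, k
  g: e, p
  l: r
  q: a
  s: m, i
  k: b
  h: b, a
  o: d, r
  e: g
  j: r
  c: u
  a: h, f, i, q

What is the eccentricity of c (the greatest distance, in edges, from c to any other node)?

The node farthest from c is k, via c-u-p-r-i-a-h-b-k — 8 edges.

8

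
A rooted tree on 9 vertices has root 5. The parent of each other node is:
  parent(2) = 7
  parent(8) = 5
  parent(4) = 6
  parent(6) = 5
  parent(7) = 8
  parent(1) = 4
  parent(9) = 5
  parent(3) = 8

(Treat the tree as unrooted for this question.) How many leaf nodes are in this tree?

4

Degree-1 nodes: 1, 2, 3, 9 — 4 of them.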